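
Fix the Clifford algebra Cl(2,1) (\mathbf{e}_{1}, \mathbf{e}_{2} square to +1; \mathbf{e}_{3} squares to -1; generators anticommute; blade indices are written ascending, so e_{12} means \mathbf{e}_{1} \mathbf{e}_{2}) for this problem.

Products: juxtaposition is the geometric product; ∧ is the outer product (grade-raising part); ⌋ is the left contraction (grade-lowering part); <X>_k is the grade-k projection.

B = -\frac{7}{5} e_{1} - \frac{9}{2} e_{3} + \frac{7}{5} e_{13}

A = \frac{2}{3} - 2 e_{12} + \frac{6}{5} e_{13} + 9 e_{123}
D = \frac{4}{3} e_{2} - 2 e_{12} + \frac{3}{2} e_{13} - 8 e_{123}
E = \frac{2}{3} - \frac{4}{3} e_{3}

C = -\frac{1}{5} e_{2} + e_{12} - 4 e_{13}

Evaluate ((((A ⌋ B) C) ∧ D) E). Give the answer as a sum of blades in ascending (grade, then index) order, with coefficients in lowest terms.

step 1: \frac{42}{25} - \frac{14}{15} e_{1} - 3 e_{3} + \frac{14}{15} e_{13}
step 2: -\frac{56}{15} + 12 e_{1} - \frac{476}{375} e_{2} + \frac{56}{15} e_{3} + \frac{28}{15} e_{12} - \frac{168}{25} e_{13} + \frac{1}{3} e_{23} - \frac{211}{75} e_{123}
step 3: -\frac{224}{45} e_{2} + \frac{352}{15} e_{12} - \frac{28}{5} e_{13} - \frac{224}{45} e_{23} + \frac{4158}{125} e_{123}
step 4: -\frac{112}{15} e_{1} - \frac{448}{45} e_{2} + \frac{67496}{1125} e_{12} - \frac{56}{15} e_{13} + \frac{448}{135} e_{23} - \frac{10252}{1125} e_{123}
Answer: -\frac{112}{15} e_{1} - \frac{448}{45} e_{2} + \frac{67496}{1125} e_{12} - \frac{56}{15} e_{13} + \frac{448}{135} e_{23} - \frac{10252}{1125} e_{123}


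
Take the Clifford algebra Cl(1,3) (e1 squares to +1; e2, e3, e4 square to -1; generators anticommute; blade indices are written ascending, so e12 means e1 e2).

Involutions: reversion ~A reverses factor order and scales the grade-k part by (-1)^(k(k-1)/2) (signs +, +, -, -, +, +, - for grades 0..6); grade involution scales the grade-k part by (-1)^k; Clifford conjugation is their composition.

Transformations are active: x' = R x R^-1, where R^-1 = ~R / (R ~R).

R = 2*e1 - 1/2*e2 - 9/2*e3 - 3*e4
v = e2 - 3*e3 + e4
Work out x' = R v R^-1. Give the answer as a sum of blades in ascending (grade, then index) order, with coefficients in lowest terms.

~R = 2*e1 - 1/2*e2 - 9/2*e3 - 3*e4, and R ~R = -51/2, so R^-1 = ~R / (-51/2).
R v = -10 + 2*e12 - 6*e13 + 2*e14 + 6*e23 + 5/2*e24 - 27/2*e34
Answer: 80/51*e1 - 71/51*e2 - 9/17*e3 - 57/17*e4


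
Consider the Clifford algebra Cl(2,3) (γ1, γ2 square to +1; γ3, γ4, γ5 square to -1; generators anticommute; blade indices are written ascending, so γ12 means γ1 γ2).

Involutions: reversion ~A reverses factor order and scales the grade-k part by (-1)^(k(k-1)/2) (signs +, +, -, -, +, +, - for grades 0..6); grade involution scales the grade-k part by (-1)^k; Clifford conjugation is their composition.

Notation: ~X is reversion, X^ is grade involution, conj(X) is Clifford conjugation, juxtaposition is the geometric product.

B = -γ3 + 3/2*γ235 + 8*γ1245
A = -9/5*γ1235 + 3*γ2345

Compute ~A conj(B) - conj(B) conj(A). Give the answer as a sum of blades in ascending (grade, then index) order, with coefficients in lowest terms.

first term: 27/10*γ1 - 9/2*γ4 + 24*γ13 + 72/5*γ34 - 9/5*γ125 - 3*γ245
second term: -27/10*γ1 + 9/2*γ4 - 24*γ13 - 72/5*γ34 + 9/5*γ125 + 3*γ245
Answer: 27/5*γ1 - 9*γ4 + 48*γ13 + 144/5*γ34 - 18/5*γ125 - 6*γ245


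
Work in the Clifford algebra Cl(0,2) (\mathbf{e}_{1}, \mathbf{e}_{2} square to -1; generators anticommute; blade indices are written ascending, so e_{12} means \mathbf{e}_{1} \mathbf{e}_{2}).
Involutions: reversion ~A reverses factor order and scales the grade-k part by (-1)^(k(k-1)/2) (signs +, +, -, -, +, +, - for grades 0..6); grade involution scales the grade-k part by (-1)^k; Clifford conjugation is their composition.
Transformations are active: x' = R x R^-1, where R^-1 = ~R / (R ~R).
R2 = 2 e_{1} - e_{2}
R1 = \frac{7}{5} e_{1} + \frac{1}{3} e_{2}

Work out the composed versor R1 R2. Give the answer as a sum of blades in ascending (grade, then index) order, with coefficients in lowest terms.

Distribute over the terms of R1 (each basis-blade product reordered to ascending indices, repeated generators contracted through their squares):
(\frac{7}{5} e_{1}) R2 = -\frac{14}{5} - \frac{7}{5} e_{12}
(\frac{1}{3} e_{2}) R2 = \frac{1}{3} - \frac{2}{3} e_{12}
Summing the partial products and collecting blades:
Answer: -\frac{37}{15} - \frac{31}{15} e_{12}


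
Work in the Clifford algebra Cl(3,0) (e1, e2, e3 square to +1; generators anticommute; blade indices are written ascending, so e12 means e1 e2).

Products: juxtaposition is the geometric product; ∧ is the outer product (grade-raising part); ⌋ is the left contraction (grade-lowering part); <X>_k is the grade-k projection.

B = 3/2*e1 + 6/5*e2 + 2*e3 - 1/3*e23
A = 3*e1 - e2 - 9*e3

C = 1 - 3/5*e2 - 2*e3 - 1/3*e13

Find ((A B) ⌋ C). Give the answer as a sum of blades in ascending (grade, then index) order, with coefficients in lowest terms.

step 1: -147/10 - 3*e2 + 1/3*e3 + 51/10*e12 + 39/2*e13 + 44/5*e23 - e123
step 2: -106/15 + 1/9*e1 + 441/50*e2 + 147/5*e3 + 49/10*e13
Answer: -106/15 + 1/9*e1 + 441/50*e2 + 147/5*e3 + 49/10*e13


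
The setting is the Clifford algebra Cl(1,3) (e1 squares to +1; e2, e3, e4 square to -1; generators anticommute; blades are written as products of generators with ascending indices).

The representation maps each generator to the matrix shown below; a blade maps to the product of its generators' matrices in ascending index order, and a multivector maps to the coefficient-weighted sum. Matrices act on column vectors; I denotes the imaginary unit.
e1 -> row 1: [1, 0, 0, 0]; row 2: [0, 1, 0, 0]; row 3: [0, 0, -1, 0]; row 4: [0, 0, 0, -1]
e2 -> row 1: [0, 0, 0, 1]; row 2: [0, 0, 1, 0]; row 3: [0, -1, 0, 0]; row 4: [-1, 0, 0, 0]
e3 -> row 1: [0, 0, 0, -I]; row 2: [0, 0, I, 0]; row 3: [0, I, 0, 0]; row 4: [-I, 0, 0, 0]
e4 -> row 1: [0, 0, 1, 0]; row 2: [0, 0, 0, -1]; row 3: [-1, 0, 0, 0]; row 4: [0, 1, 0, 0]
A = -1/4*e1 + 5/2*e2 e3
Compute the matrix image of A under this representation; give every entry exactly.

Bivector images (products of the table entries): rho(e2 e3) = rho(e2)rho(e3) = row 1: [-I, 0, 0, 0]; row 2: [0, I, 0, 0]; row 3: [0, 0, -I, 0]; row 4: [0, 0, 0, I].
M = (-1/4)*rho(e1) + (5/2)*rho(e2 e3), summed entrywise:
Answer: row 1: [-1/4 - 5*I/2, 0, 0, 0]; row 2: [0, -1/4 + 5*I/2, 0, 0]; row 3: [0, 0, 1/4 - 5*I/2, 0]; row 4: [0, 0, 0, 1/4 + 5*I/2]


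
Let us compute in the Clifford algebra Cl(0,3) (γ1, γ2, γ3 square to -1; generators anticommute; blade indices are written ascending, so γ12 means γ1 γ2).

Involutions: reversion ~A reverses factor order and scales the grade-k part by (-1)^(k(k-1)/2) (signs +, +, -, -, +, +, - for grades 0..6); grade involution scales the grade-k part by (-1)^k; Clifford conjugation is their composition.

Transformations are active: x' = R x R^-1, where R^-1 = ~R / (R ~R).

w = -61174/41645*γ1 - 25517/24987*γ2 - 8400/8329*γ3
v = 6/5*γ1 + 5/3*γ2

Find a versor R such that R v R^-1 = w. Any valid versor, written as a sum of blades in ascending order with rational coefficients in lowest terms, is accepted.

Construction: equal norms (both -949/225) license R = v + w = -2240/8329*γ1 + 5376/8329*γ2 - 8400/8329*γ3 — nothing changes along that direction, while (v - w)/2 changes sign, so v maps onto w.
Answer: -2240/8329*γ1 + 5376/8329*γ2 - 8400/8329*γ3


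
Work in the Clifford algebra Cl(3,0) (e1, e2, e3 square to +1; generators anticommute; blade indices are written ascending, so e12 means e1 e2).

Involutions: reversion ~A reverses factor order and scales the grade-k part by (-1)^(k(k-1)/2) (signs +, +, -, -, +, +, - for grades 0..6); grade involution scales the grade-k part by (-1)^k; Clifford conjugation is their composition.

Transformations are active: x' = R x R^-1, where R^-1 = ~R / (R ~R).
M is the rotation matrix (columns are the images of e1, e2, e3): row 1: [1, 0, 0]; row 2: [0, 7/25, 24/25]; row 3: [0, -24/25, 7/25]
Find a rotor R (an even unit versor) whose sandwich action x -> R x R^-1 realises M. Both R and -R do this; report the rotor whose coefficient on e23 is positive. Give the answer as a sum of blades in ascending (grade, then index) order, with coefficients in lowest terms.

Method: write R = a + b12*e12 + b13*e13 + b23*e23 with a^2 + b12^2 + b13^2 + b23^2 = 1 (so R^-1 = ~R). Expanding the columns R e_j ~R gives tr M = 4a^2 - 1 and, from the antisymmetric part, M21 - M12 = -4a*b12, M13 - M31 = 4a*b13, M32 - M23 = -4a*b23.
Here tr M = 39/25, so a^2 = (1 + tr M)/4 = 16/25 and a = ±4/5. Taking a = 4/5: M21 - M12 = 0, M13 - M31 = 0, M32 - M23 = -48/25, giving b12 = 0, b13 = 0, b23 = 3/5, i.e. R = 4/5 + 3/5*e23.
Its e23 coefficient is already positive.
Answer: 4/5 + 3/5*e23. Key observation: the double cover Spin(3) -> SO(3) sends R and -R to the same matrix (trace 39/25 here), so the stated sign of the e23 coefficient is what selects one sheet.


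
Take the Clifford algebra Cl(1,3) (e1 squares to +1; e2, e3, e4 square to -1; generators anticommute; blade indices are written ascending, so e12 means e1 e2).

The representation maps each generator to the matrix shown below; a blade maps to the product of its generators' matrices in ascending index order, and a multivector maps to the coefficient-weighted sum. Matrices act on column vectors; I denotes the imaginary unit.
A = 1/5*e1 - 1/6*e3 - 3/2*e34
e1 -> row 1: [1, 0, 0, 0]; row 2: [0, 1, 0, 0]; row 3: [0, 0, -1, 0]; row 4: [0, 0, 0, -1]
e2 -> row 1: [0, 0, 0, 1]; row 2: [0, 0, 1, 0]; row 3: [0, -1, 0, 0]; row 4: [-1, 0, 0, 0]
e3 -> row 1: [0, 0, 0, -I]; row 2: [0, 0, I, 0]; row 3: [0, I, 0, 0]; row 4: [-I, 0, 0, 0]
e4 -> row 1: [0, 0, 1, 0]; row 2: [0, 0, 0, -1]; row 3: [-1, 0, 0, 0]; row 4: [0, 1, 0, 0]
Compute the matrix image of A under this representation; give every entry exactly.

Bivector images (products of the table entries): rho(e34) = rho(e3)rho(e4) = row 1: [0, -I, 0, 0]; row 2: [-I, 0, 0, 0]; row 3: [0, 0, 0, -I]; row 4: [0, 0, -I, 0].
M = (1/5)*rho(e1) + (-1/6)*rho(e3) + (-3/2)*rho(e34), summed entrywise:
Answer: row 1: [1/5, 3*I/2, 0, I/6]; row 2: [3*I/2, 1/5, -I/6, 0]; row 3: [0, -I/6, -1/5, 3*I/2]; row 4: [I/6, 0, 3*I/2, -1/5]


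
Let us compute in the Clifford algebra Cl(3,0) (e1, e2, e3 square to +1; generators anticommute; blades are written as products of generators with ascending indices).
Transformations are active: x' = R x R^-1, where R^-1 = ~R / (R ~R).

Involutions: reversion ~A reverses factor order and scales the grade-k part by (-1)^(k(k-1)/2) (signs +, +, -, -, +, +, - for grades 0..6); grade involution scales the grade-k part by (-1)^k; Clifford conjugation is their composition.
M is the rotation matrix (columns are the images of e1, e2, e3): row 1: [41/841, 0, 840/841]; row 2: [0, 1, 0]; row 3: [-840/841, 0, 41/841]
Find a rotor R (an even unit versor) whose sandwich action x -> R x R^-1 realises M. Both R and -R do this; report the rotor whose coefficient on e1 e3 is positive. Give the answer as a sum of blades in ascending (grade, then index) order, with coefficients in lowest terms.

Method: write R = a + b12*e1 e2 + b13*e1 e3 + b23*e2 e3 with a^2 + b12^2 + b13^2 + b23^2 = 1 (so R^-1 = ~R). Expanding the columns R e_j ~R gives tr M = 4a^2 - 1 and, from the antisymmetric part, M21 - M12 = -4a*b12, M13 - M31 = 4a*b13, M32 - M23 = -4a*b23.
Here tr M = 923/841, so a^2 = (1 + tr M)/4 = 441/841 and a = ±21/29. Taking a = 21/29: M21 - M12 = 0, M13 - M31 = 1680/841, M32 - M23 = 0, giving b12 = 0, b13 = 20/29, b23 = 0, i.e. R = 21/29 + 20/29*e1 e3.
Its e1 e3 coefficient is already positive.
Answer: 21/29 + 20/29*e1 e3. Key observation: the double cover Spin(3) -> SO(3) sends R and -R to the same matrix (trace 923/841 here), so the stated sign of the e1 e3 coefficient is what selects one sheet.


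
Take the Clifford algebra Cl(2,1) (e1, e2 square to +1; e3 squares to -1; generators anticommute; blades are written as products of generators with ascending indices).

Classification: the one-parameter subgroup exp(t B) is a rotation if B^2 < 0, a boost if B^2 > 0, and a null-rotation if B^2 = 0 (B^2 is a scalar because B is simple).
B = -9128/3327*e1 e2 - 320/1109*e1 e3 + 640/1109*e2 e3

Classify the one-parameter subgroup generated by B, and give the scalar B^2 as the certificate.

B^2 term by term: the squares give (-9128/3327)^2*(e1 e2)^2 + (-320/1109)^2*(e1 e3)^2 + (640/1109)^2*(e2 e3)^2 = 83320384/11068929*(-1) + 102400/1229881*(+1) + 409600/1229881*(+1) = -64/9 (each basis 2-blade squares to minus the product of its generators' squares); cross terms between blades sharing an index anticommute and cancel. So B^2 = -64/9.
Answer: rotation, certificate B^2 = -64/9. Check the certificate: B^2 = -64/9, and that sign is decisive whatever form B takes.


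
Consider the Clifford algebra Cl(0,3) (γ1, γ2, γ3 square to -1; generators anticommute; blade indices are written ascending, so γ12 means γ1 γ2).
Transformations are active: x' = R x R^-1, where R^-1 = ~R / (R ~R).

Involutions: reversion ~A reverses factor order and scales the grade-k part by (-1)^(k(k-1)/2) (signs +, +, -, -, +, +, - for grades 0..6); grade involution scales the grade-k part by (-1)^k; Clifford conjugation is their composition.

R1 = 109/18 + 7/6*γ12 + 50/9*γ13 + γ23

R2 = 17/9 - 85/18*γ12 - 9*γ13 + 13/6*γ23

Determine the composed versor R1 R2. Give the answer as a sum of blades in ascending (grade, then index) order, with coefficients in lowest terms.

Distribute over the terms of R1 (each basis-blade product reordered to ascending indices, repeated generators contracted through their squares):
(109/18) R2 = 1853/162 - 9265/324*γ12 - 109/2*γ13 + 1417/108*γ23
(7/6*γ12) R2 = 595/108 + 119/54*γ12 - 91/36*γ13 - 21/2*γ23
(50/9*γ13) R2 = 50 + 325/27*γ12 + 850/81*γ13 + 2125/81*γ23
(γ23) R2 = -13/6 + 9*γ12 - 85/18*γ13 + 17/9*γ23
Summing the partial products and collecting blades:
Answer: 20989/324 - 1735/324*γ12 - 16607/324*γ13 + 9961/324*γ23


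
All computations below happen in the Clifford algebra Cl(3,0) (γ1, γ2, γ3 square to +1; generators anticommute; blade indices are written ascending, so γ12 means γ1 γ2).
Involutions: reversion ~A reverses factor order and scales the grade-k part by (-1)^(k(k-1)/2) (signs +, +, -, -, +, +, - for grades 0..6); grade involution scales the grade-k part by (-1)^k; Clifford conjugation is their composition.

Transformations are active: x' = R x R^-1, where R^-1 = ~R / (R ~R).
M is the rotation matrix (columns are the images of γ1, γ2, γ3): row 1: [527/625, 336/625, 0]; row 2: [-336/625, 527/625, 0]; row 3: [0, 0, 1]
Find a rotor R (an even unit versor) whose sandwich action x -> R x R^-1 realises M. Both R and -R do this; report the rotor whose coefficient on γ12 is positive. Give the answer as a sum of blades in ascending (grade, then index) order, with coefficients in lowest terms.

Method: write R = a + b12*γ12 + b13*γ13 + b23*γ23 with a^2 + b12^2 + b13^2 + b23^2 = 1 (so R^-1 = ~R). Expanding the columns R e_j ~R gives tr M = 4a^2 - 1 and, from the antisymmetric part, M21 - M12 = -4a*b12, M13 - M31 = 4a*b13, M32 - M23 = -4a*b23.
Here tr M = 1679/625, so a^2 = (1 + tr M)/4 = 576/625 and a = ±24/25. Taking a = 24/25: M21 - M12 = -672/625, M13 - M31 = 0, M32 - M23 = 0, giving b12 = 7/25, b13 = 0, b23 = 0, i.e. R = 24/25 + 7/25*γ12.
Its γ12 coefficient is already positive.
Answer: 24/25 + 7/25*γ12. Uniqueness: Spin(3) -> SO(3) maps R and -R to the same rotation of trace 1679/625; fixing the sign of the γ12 coefficient removes the ambiguity.


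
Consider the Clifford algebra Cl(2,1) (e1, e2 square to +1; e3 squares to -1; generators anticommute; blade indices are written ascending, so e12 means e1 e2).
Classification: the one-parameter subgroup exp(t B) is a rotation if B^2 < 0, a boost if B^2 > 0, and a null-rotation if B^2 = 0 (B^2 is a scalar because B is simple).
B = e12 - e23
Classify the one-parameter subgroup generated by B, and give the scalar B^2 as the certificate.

B^2 term by term: the squares give (1)^2*(e12)^2 + (-1)^2*(e23)^2 = 1*(-1) + 1*(+1) = 0 (each basis 2-blade squares to minus the product of its generators' squares); cross terms between blades sharing an index anticommute and cancel. So B^2 = 0.
Answer: null-rotation, certificate B^2 = 0. Certificate logic: 0 is a conjugation-invariant scalar, so its sign fixes rotation versus boost versus null-rotation outright.


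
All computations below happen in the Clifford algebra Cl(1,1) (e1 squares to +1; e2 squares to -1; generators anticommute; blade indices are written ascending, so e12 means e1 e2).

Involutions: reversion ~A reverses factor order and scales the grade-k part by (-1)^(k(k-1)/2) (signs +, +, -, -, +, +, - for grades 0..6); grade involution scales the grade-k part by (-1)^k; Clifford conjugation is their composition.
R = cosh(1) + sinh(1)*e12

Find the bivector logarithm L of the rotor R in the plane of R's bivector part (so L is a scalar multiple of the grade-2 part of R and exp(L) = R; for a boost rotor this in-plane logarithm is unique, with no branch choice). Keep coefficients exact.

The scalar part of R is cosh(1), which determines |rapidity| via cosh; the sign lives in the bivector part, and pairing them (bivector part over sinh of the rapidity = the plane) gives the unique in-plane L = rapidity * plane.
Concretely: cosh(rapidity) = cosh(1) gives rapidity = ±1, and since rapidity/sinh(rapidity) is even the sign is immaterial: L = (rapidity/sinh(rapidity)) * <R>_2 = (1/sinh(1)) * <R>_2.
Answer: e12


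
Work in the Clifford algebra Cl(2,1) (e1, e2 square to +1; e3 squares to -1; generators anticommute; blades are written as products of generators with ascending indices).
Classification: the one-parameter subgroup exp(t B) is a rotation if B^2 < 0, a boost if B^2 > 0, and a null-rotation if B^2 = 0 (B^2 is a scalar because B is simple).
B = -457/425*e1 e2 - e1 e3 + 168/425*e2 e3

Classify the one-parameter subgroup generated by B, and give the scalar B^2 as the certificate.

B^2 term by term: the squares give (-457/425)^2*(e1 e2)^2 + (-1)^2*(e1 e3)^2 + (168/425)^2*(e2 e3)^2 = 208849/180625*(-1) + 1*(+1) + 28224/180625*(+1) = 0 (each basis 2-blade squares to minus the product of its generators' squares); cross terms between blades sharing an index anticommute and cancel. So B^2 = 0.
Answer: null-rotation, certificate B^2 = 0. The class reads off the invariant scalar 0 directly.


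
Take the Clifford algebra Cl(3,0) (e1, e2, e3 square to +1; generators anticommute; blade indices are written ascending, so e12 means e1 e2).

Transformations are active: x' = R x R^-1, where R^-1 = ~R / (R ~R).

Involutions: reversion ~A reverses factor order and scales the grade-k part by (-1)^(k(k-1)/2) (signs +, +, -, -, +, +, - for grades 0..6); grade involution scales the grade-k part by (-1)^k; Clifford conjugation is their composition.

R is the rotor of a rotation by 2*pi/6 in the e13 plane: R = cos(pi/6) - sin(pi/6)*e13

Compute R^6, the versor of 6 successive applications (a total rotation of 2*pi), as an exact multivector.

Half-angle bookkeeping: 6 applications in e13 add up to rotor phase 6*pi/6 = pi, so R^6 = cos(pi) - sin(pi)*e13.
cos(pi) = -1 and sin(pi) = 0, so R^6 = -1. The total rotation 2*pi is 1 full turn, so every vector returns to itself, yet the rotor is -1, on the OTHER sheet of the double cover (an odd number of 2*pi turns).
Answer: -1


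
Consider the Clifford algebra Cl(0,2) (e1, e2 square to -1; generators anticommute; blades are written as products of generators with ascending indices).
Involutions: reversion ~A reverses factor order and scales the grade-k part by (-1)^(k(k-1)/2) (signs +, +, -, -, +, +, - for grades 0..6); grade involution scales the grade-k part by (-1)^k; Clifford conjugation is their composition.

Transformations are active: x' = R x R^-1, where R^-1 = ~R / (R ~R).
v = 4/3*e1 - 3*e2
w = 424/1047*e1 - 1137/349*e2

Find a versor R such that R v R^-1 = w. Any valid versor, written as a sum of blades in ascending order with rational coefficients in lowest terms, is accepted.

Equal squares first: v^2 = w^2 = -97/9. Then v + w = 1820/1047*e1 - 2184/349*e2 is a versor taking v to w, provided it is invertible.
Answer: 1820/1047*e1 - 2184/349*e2


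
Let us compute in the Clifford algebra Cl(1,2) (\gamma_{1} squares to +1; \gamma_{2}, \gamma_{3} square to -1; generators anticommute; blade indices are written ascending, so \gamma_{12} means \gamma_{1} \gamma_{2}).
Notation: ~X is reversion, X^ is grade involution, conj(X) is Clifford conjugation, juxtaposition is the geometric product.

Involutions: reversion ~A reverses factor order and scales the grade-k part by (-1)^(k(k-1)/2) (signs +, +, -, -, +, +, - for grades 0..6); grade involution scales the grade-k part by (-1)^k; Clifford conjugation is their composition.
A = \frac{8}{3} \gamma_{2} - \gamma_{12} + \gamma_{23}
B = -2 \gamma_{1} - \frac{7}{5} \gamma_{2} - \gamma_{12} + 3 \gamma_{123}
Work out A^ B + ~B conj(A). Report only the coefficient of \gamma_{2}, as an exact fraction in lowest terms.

first term: -\frac{41}{15} - \frac{26}{15} \gamma_{1} - 2 \gamma_{2} - \frac{22}{5} \gamma_{3} - \frac{16}{3} \gamma_{12} - 9 \gamma_{13} - 2 \gamma_{123}
second term: -\frac{41}{15} - \frac{26}{15} \gamma_{1} - 2 \gamma_{2} - \frac{22}{5} \gamma_{3} + \frac{16}{3} \gamma_{12} + 9 \gamma_{13} + 2 \gamma_{123}
Answer: -4


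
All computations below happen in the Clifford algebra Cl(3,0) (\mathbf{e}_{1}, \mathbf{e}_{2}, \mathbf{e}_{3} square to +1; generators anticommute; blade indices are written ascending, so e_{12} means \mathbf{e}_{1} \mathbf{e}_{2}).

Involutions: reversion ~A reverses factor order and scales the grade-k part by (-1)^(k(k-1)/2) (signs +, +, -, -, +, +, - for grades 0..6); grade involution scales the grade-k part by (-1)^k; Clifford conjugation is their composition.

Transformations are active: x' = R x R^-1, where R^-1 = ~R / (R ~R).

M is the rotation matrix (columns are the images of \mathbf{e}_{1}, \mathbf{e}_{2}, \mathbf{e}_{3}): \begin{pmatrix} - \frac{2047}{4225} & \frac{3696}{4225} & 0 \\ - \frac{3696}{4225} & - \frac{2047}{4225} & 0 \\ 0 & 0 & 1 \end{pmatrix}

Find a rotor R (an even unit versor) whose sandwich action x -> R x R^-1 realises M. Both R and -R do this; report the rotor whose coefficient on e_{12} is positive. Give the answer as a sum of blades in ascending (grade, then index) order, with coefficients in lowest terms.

Method: write R = a + b12*e_{12} + b13*e_{13} + b23*e_{23} with a^2 + b12^2 + b13^2 + b23^2 = 1 (so R^-1 = ~R). Expanding the columns R e_j ~R gives tr M = 4a^2 - 1 and, from the antisymmetric part, M21 - M12 = -4a*b12, M13 - M31 = 4a*b13, M32 - M23 = -4a*b23.
Here tr M = \frac{131}{4225}, so a^2 = (1 + tr M)/4 = \frac{1089}{4225} and a = ±\frac{33}{65}. Taking a = \frac{33}{65}: M21 - M12 = -\frac{7392}{4225}, M13 - M31 = 0, M32 - M23 = 0, giving b12 = \frac{56}{65}, b13 = 0, b23 = 0, i.e. R = \frac{33}{65} + \frac{56}{65} e_{12}.
Its e_{12} coefficient is already positive.
Answer: \frac{33}{65} + \frac{56}{65} e_{12}. Why the constraint matters: R and -R act identically through the sandwich — M has trace \frac{131}{4225} either way — so only the sign condition on e_{12} picks one of the two preimages.


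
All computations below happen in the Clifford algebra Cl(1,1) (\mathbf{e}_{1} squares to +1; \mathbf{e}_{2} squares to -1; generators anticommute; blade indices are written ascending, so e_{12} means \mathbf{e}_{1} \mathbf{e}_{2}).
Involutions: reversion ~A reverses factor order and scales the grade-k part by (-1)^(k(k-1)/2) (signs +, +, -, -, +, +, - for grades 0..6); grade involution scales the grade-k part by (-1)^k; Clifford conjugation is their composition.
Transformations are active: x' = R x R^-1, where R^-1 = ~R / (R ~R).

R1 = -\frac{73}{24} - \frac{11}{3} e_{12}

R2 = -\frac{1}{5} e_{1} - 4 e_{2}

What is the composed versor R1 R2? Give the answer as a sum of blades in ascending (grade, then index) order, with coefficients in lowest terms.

Distribute over the terms of R1 (each basis-blade product reordered to ascending indices, repeated generators contracted through their squares):
(-\frac{73}{24}) R2 = \frac{73}{120} e_{1} + \frac{73}{6} e_{2}
(-\frac{11}{3} e_{12}) R2 = -\frac{44}{3} e_{1} - \frac{11}{15} e_{2}
Summing the partial products and collecting blades:
Answer: -\frac{1687}{120} e_{1} + \frac{343}{30} e_{2}


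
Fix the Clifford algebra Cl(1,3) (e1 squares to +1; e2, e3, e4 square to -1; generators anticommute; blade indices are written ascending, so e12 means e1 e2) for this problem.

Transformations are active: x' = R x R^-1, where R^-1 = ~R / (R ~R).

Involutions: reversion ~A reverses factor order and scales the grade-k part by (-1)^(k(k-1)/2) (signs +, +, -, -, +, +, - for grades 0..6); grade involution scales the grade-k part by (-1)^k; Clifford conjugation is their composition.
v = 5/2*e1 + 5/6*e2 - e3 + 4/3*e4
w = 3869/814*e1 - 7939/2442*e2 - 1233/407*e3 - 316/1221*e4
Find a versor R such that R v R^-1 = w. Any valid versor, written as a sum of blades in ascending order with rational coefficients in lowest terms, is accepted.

Here q(v) = q(w) = 25/9; the classical choice R = v + w = 2952/407*e1 - 984/407*e2 - 1640/407*e3 + 1312/1221*e4 then realises v -> w under the sandwich.
Answer: 2952/407*e1 - 984/407*e2 - 1640/407*e3 + 1312/1221*e4


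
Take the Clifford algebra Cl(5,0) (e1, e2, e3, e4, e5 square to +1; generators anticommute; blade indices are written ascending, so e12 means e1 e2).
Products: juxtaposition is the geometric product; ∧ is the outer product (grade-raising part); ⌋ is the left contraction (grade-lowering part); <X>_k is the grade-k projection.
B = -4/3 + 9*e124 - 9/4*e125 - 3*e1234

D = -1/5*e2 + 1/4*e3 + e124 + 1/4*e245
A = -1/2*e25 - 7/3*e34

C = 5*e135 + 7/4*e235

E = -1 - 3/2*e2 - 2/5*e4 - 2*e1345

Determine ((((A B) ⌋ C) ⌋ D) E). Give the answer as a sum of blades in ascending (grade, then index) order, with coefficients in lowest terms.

step 1: -9/8*e1 - 7*e12 + 2/3*e25 + 28/9*e34 - 21*e123 - 9/2*e145 - 3/2*e1345 + 21/4*e12345
step 2: 7/6*e3 - 45/8*e35
step 3: 7/24
step 4: -7/24 - 7/16*e2 - 7/60*e4 - 7/12*e1345
Answer: -7/24 - 7/16*e2 - 7/60*e4 - 7/12*e1345


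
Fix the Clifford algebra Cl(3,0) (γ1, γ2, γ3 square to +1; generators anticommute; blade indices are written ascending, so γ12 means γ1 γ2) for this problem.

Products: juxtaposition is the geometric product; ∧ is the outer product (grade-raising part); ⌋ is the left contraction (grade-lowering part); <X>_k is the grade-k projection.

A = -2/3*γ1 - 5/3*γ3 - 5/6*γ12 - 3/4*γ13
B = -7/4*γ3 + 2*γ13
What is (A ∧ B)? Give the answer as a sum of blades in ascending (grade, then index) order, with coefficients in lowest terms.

step 1: 7/6*γ13 + 35/24*γ123
Answer: 7/6*γ13 + 35/24*γ123


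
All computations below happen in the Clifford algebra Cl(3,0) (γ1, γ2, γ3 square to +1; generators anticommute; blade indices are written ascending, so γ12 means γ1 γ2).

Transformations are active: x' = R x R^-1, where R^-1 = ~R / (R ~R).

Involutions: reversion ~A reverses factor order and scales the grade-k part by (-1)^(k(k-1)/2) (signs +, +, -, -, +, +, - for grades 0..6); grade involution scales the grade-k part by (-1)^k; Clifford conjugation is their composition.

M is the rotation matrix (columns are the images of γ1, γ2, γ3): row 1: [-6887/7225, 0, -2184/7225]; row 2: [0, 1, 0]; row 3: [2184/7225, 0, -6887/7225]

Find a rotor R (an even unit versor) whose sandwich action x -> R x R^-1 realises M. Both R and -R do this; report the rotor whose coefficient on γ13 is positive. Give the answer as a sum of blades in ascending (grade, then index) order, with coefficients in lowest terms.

Method: write R = a + b12*γ12 + b13*γ13 + b23*γ23 with a^2 + b12^2 + b13^2 + b23^2 = 1 (so R^-1 = ~R). Expanding the columns R e_j ~R gives tr M = 4a^2 - 1 and, from the antisymmetric part, M21 - M12 = -4a*b12, M13 - M31 = 4a*b13, M32 - M23 = -4a*b23.
Here tr M = -6549/7225, so a^2 = (1 + tr M)/4 = 169/7225 and a = ±13/85. Taking a = 13/85: M21 - M12 = 0, M13 - M31 = -4368/7225, M32 - M23 = 0, giving b12 = 0, b13 = -84/85, b23 = 0, i.e. R = 13/85 - 84/85*γ13.
Its γ13 coefficient is negative, so report the other preimage -R.
Answer: -13/85 + 84/85*γ13. Note: both R and -R realise this M (trace -6549/7225); the covering map identifies them, and the γ13-coefficient sign is the tie-breaker.


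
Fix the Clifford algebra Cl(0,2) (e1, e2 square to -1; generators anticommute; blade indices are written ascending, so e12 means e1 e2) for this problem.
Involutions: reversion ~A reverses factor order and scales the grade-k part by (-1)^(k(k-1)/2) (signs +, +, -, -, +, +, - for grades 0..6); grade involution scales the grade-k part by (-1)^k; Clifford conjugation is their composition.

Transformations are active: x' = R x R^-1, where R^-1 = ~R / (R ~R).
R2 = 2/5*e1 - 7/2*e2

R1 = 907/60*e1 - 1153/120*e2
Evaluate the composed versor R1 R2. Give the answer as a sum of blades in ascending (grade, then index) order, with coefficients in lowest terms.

Distribute over the terms of R1 (each basis-blade product reordered to ascending indices, repeated generators contracted through their squares):
(907/60*e1) R2 = -907/150 - 6349/120*e12
(-1153/120*e2) R2 = -8071/240 + 1153/300*e12
Summing the partial products and collecting blades:
Answer: -47611/1200 - 9813/200*e12


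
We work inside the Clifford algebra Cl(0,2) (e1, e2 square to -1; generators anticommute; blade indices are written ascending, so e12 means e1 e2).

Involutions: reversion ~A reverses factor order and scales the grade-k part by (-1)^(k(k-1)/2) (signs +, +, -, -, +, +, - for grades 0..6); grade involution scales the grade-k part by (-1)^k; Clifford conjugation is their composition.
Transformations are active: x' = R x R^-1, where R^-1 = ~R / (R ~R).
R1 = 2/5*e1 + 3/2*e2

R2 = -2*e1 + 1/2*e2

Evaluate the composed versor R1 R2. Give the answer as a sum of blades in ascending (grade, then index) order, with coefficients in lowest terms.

Distribute over the terms of R1 (each basis-blade product reordered to ascending indices, repeated generators contracted through their squares):
(2/5*e1) R2 = 4/5 + 1/5*e12
(3/2*e2) R2 = -3/4 + 3*e12
Summing the partial products and collecting blades:
Answer: 1/20 + 16/5*e12


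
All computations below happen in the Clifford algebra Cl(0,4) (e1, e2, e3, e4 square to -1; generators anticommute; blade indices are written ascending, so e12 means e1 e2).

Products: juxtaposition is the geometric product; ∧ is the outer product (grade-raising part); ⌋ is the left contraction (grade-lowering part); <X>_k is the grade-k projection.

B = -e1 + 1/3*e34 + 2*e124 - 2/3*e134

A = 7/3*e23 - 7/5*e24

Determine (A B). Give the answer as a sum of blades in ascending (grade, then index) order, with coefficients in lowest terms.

step 1: 14/5*e1 - 7/15*e23 - 7/9*e24 - 7/5*e123 + 133/45*e124 + 14/3*e134
Answer: 14/5*e1 - 7/15*e23 - 7/9*e24 - 7/5*e123 + 133/45*e124 + 14/3*e134


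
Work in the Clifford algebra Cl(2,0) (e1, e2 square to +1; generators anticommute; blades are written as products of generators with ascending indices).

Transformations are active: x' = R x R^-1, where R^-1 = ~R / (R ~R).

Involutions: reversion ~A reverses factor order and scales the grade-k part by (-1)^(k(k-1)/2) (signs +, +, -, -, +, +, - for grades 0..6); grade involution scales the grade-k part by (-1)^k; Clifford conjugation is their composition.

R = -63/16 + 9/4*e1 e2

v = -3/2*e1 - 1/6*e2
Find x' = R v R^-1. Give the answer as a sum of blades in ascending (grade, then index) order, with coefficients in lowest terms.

~R = -63/16 - 9/4*e1 e2, and R ~R = 5265/256, so R^-1 = ~R / (5265/256).
R v = 177/32*e1 + 129/32*e2
Answer: -241/390*e1 - 179/130*e2


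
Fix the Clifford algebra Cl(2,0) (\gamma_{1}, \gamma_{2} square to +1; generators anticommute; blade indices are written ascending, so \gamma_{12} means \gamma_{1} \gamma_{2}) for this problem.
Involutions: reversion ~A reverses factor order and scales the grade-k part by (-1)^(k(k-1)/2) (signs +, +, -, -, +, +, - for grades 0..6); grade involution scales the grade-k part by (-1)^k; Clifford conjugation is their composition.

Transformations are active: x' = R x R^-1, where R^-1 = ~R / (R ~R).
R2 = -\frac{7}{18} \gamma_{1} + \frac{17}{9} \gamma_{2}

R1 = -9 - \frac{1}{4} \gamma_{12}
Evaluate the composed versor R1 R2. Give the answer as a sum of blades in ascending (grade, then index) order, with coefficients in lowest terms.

Distribute over the terms of R1 (each basis-blade product reordered to ascending indices, repeated generators contracted through their squares):
(-9) R2 = \frac{7}{2} \gamma_{1} - 17 \gamma_{2}
(-\frac{1}{4} \gamma_{12}) R2 = -\frac{17}{36} \gamma_{1} - \frac{7}{72} \gamma_{2}
Summing the partial products and collecting blades:
Answer: \frac{109}{36} \gamma_{1} - \frac{1231}{72} \gamma_{2}


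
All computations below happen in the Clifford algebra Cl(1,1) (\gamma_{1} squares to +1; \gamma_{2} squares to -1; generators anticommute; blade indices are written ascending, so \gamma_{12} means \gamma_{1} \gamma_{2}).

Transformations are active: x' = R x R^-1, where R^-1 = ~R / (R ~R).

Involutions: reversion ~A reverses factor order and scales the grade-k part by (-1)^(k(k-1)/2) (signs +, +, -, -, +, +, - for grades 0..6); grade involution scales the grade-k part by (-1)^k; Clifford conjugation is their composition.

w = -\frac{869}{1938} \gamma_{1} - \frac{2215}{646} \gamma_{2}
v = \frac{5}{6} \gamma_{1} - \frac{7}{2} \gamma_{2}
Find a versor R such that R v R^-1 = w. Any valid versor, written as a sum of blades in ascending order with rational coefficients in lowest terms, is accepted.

Take R = v + w = \frac{373}{969} \gamma_{1} - \frac{2238}{323} \gamma_{2}. Because q(v) = q(w) = -\frac{104}{9}, conjugation by R sends v exactly to w.
Answer: \frac{373}{969} \gamma_{1} - \frac{2238}{323} \gamma_{2}


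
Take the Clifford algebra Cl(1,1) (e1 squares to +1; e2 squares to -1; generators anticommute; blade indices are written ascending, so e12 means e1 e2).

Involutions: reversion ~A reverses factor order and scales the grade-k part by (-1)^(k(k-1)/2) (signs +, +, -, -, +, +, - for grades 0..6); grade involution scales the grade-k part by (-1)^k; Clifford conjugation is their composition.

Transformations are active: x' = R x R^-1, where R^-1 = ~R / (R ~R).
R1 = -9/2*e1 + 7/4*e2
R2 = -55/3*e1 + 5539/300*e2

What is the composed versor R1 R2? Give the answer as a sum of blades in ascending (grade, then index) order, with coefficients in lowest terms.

Distribute over the terms of R1 (each basis-blade product reordered to ascending indices, repeated generators contracted through their squares):
(-9/2*e1) R2 = 165/2 - 16617/200*e12
(7/4*e2) R2 = -38773/1200 + 385/12*e12
Summing the partial products and collecting blades:
Answer: 60227/1200 - 30601/600*e12


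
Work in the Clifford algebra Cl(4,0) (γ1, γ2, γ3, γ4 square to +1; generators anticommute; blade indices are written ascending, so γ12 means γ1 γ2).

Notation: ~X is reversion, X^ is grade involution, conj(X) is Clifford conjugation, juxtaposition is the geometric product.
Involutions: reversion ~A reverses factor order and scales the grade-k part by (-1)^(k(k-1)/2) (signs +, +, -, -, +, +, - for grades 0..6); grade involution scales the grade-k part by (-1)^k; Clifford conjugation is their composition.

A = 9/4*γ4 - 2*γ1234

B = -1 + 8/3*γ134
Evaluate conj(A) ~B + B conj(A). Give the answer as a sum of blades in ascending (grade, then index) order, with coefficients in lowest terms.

first term: 16/3*γ2 + 9/4*γ4 + 6*γ13 + 2*γ1234
second term: 16/3*γ2 + 9/4*γ4 - 6*γ13 + 2*γ1234
Answer: 32/3*γ2 + 9/2*γ4 + 4*γ1234


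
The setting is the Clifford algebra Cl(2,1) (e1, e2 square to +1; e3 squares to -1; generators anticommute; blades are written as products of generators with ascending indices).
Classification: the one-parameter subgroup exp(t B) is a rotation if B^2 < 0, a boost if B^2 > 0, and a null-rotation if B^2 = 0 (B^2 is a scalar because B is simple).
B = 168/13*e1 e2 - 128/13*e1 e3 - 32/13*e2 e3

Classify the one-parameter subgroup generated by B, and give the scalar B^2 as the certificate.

B^2 term by term: the squares give (168/13)^2*(e1 e2)^2 + (-128/13)^2*(e1 e3)^2 + (-32/13)^2*(e2 e3)^2 = 28224/169*(-1) + 16384/169*(+1) + 1024/169*(+1) = -64 (each basis 2-blade squares to minus the product of its generators' squares); cross terms between blades sharing an index anticommute and cancel. So B^2 = -64.
Answer: rotation, certificate B^2 = -64. The invariant at work: B^2 = -64 is unchanged by conjugation, hence its sign classifies the subgroup whatever basis B is written in.


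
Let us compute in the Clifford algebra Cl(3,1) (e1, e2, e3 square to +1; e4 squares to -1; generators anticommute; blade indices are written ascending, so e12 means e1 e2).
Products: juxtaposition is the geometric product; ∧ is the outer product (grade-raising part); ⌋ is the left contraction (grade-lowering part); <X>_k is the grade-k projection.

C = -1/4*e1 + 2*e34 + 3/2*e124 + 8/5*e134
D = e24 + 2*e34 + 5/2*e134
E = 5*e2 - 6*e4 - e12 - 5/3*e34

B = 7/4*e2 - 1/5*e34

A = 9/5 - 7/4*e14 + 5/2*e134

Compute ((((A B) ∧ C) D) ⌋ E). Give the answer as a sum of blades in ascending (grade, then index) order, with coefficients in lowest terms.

step 1: -1/2*e1 + 63/20*e2 + 7/20*e13 - 9/25*e34 + 49/16*e124 + 35/8*e1234
step 2: 63/80*e12 - 91/100*e134 + 63/10*e234 - 126/25*e1234
step 3: -91/40 - 91/50*e1 + 126/5*e2 - 63/10*e3 - 2583/100*e12 + 126/25*e13 + 63/80*e14 + 91/100*e123 - 63/32*e234 + 63/40*e1234
step 4: 10017/100 + 126/5*e1 - 1911/200*e2 + 483/20*e4 + 91/40*e12 + 91/24*e34
Answer: 10017/100 + 126/5*e1 - 1911/200*e2 + 483/20*e4 + 91/40*e12 + 91/24*e34


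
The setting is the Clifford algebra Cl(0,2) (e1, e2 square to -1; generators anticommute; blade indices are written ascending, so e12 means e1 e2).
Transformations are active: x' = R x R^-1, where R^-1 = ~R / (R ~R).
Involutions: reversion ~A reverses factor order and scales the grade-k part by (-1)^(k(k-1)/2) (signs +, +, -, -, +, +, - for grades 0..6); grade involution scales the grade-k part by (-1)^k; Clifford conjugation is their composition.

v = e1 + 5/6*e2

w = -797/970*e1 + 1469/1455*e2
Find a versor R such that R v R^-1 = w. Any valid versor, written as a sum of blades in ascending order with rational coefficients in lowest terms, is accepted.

Equal squares first: v^2 = w^2 = -61/36. Then v + w = 173/970*e1 + 5363/2910*e2 is a versor taking v to w, provided it is invertible.
Answer: 173/970*e1 + 5363/2910*e2


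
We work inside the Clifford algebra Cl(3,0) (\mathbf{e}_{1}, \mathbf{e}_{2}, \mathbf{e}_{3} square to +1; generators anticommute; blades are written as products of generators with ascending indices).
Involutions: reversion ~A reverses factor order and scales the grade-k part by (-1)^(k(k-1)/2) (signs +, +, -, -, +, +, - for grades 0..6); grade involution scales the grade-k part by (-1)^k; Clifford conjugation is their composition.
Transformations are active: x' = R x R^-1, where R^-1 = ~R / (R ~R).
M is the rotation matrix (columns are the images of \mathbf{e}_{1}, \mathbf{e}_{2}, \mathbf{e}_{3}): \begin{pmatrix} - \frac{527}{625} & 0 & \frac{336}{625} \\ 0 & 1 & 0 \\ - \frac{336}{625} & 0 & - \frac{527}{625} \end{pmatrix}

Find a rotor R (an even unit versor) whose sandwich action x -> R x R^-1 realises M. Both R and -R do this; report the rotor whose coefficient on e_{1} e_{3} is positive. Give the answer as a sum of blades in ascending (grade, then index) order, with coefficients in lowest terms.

Method: write R = a + b12*e_{1} e_{2} + b13*e_{1} e_{3} + b23*e_{2} e_{3} with a^2 + b12^2 + b13^2 + b23^2 = 1 (so R^-1 = ~R). Expanding the columns R e_j ~R gives tr M = 4a^2 - 1 and, from the antisymmetric part, M21 - M12 = -4a*b12, M13 - M31 = 4a*b13, M32 - M23 = -4a*b23.
Here tr M = -\frac{429}{625}, so a^2 = (1 + tr M)/4 = \frac{49}{625} and a = ±\frac{7}{25}. Taking a = \frac{7}{25}: M21 - M12 = 0, M13 - M31 = \frac{672}{625}, M32 - M23 = 0, giving b12 = 0, b13 = \frac{24}{25}, b23 = 0, i.e. R = \frac{7}{25} + \frac{24}{25} e_{1} e_{3}.
Its e_{1} e_{3} coefficient is already positive.
Answer: \frac{7}{25} + \frac{24}{25} e_{1} e_{3}. Sheet selection: the two-to-one cover makes ±R indistinguishable at the matrix level (trace -\frac{429}{625}), so uniqueness comes from the required sign on e_{1} e_{3}.
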